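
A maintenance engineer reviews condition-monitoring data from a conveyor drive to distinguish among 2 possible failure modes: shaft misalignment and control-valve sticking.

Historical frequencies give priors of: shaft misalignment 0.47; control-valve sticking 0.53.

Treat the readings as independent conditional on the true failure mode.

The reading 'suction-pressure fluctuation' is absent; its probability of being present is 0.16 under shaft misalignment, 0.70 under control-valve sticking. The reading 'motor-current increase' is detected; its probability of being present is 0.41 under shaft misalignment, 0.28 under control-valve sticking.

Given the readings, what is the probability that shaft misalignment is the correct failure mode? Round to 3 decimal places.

0.784

By Bayes' rule with conditional independence, the unnormalized weight for each hypothesis is prior × ∏ likelihoods (using 1 − P(present | H) for each absent reading):
  shaft misalignment: 0.47 × (1 − 0.16) × 0.41 = 0.16187
  control-valve sticking: 0.53 × (1 − 0.70) × 0.28 = 0.04452
Marginal likelihood of the evidence = 0.20639.
P(shaft misalignment | evidence) = 0.16187 / 0.20639 ≈ 0.784.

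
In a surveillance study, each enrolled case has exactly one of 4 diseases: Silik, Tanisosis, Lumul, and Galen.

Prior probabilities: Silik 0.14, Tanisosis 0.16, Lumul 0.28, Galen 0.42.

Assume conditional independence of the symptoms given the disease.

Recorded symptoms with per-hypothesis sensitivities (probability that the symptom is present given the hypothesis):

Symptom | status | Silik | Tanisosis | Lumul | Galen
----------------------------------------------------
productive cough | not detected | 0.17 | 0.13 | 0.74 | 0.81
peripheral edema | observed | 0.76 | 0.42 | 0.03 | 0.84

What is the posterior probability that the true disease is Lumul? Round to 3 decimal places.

By Bayes' rule with conditional independence, the unnormalized weight for each hypothesis is prior × ∏ likelihoods (using 1 − P(present | H) for each absent symptom):
  Silik: 0.14 × (1 − 0.17) × 0.76 = 0.088312
  Tanisosis: 0.16 × (1 − 0.13) × 0.42 = 0.058464
  Lumul: 0.28 × (1 − 0.74) × 0.03 = 0.002184
  Galen: 0.42 × (1 − 0.81) × 0.84 = 0.067032
Normalizing constant Z = 0.088312 + 0.058464 + 0.002184 + 0.067032 = 0.21599.
P(Lumul | evidence) = 0.002184 / 0.21599 ≈ 0.010.

0.010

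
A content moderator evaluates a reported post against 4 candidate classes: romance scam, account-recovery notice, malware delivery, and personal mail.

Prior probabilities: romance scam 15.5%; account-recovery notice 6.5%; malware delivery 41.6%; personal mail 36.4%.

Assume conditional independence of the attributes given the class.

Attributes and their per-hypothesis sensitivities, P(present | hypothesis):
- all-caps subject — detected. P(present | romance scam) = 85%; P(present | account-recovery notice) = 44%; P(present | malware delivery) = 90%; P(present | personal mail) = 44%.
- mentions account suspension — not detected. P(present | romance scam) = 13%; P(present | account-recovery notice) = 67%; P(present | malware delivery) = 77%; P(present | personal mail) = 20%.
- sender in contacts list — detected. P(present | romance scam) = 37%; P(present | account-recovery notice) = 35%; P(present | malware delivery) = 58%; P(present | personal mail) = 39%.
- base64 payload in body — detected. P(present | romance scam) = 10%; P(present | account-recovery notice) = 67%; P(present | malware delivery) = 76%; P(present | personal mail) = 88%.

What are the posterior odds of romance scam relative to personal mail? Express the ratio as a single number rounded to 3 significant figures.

0.0964

Unnormalized posterior weight (prior times the attribute likelihoods) for each of the two hypotheses (using 1 − P(present | H) for each absent attribute):
  romance scam: 0.155 × 0.85 × (1 − 0.13) × 0.37 × 0.10 = 0.004241
  personal mail: 0.364 × 0.44 × (1 − 0.20) × 0.39 × 0.88 = 0.043974
Posterior odds = 0.004241 / 0.043974 ≈ 0.0964.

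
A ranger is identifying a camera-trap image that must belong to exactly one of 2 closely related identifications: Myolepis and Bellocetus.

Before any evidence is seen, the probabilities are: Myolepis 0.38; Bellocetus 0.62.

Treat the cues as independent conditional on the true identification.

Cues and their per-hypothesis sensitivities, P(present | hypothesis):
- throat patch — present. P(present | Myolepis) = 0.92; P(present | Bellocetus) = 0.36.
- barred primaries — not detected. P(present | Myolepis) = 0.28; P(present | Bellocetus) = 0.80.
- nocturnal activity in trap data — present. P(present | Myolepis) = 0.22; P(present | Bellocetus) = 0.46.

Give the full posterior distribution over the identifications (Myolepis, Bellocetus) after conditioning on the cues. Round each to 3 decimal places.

Multiply each prior by the joint likelihood of the cue pattern (using 1 − P(present | H) for each absent cue):
  Myolepis: 0.38 × 0.92 × (1 − 0.28) × 0.22 = 0.055377
  Bellocetus: 0.62 × 0.36 × (1 − 0.80) × 0.46 = 0.020534
Marginal likelihood of the evidence = 0.075911.
P(Myolepis | evidence) = 0.055377 / 0.075911 ≈ 0.729
P(Bellocetus | evidence) = 0.020534 / 0.075911 ≈ 0.271

0.729, 0.271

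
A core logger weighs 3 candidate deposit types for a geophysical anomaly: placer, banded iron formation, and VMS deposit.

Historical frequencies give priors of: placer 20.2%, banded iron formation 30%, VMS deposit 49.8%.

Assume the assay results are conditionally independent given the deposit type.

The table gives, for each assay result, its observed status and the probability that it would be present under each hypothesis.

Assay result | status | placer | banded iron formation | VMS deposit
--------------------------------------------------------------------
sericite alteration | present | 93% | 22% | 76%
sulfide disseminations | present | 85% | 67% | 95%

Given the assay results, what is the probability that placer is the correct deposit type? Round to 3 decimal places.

0.283

For each hypothesis, the unnormalized posterior weight is prior × product of the assay result likelihoods:
  placer: 0.202 × 0.93 × 0.85 = 0.15968
  banded iron formation: 0.300 × 0.22 × 0.67 = 0.04422
  VMS deposit: 0.498 × 0.76 × 0.95 = 0.35956
The unnormalized weights sum to 0.56346.
P(placer | evidence) = 0.15968 / 0.56346 ≈ 0.283.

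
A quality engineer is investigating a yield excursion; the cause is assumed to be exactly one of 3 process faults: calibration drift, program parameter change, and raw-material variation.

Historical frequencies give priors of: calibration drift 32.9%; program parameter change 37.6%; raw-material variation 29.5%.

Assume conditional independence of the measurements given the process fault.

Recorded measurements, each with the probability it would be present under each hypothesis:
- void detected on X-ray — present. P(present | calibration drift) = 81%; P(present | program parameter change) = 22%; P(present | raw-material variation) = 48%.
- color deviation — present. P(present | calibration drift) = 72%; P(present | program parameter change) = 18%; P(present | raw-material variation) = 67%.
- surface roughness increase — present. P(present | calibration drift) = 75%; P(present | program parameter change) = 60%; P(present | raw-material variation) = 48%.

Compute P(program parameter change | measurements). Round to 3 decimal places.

0.045

Multiply each prior by the joint likelihood of the measurement pattern:
  calibration drift: 0.329 × 0.81 × 0.72 × 0.75 = 0.1439
  program parameter change: 0.376 × 0.22 × 0.18 × 0.60 = 0.0089338
  raw-material variation: 0.295 × 0.48 × 0.67 × 0.48 = 0.045539
The unnormalized weights sum to 0.19838.
P(program parameter change | evidence) = 0.0089338 / 0.19838 ≈ 0.045.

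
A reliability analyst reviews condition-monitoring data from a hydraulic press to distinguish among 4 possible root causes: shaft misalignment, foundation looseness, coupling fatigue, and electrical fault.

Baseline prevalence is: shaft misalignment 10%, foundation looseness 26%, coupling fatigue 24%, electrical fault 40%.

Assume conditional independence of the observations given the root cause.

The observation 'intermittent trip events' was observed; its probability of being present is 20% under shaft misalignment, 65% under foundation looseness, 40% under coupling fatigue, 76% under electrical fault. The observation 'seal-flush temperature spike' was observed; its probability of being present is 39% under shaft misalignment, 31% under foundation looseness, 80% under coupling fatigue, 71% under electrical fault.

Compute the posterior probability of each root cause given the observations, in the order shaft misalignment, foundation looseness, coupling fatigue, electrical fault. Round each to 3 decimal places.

By Bayes' rule with conditional independence, the unnormalized weight for each hypothesis is prior × ∏ likelihoods:
  shaft misalignment: 0.10 × 0.20 × 0.39 = 0.0078
  foundation looseness: 0.26 × 0.65 × 0.31 = 0.05239
  coupling fatigue: 0.24 × 0.40 × 0.80 = 0.0768
  electrical fault: 0.40 × 0.76 × 0.71 = 0.21584
Marginal likelihood of the evidence = 0.35283.
P(shaft misalignment | evidence) = 0.0078 / 0.35283 ≈ 0.022
P(foundation looseness | evidence) = 0.05239 / 0.35283 ≈ 0.148
P(coupling fatigue | evidence) = 0.0768 / 0.35283 ≈ 0.218
P(electrical fault | evidence) = 0.21584 / 0.35283 ≈ 0.612

0.022, 0.148, 0.218, 0.612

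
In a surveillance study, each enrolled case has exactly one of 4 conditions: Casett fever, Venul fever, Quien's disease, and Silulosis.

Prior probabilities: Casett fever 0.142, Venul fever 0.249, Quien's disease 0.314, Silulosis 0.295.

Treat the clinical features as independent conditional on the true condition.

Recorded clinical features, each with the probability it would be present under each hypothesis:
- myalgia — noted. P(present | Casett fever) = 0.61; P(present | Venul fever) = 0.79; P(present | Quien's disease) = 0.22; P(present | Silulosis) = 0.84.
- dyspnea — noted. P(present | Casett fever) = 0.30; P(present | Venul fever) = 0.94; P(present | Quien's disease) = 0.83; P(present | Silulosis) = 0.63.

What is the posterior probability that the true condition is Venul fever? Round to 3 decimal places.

By Bayes' rule with conditional independence, the unnormalized weight for each hypothesis is prior × ∏ likelihoods:
  Casett fever: 0.142 × 0.61 × 0.30 = 0.025986
  Venul fever: 0.249 × 0.79 × 0.94 = 0.18491
  Quien's disease: 0.314 × 0.22 × 0.83 = 0.057336
  Silulosis: 0.295 × 0.84 × 0.63 = 0.15611
The unnormalized weights sum to 0.42434.
P(Venul fever | evidence) = 0.18491 / 0.42434 ≈ 0.436.

0.436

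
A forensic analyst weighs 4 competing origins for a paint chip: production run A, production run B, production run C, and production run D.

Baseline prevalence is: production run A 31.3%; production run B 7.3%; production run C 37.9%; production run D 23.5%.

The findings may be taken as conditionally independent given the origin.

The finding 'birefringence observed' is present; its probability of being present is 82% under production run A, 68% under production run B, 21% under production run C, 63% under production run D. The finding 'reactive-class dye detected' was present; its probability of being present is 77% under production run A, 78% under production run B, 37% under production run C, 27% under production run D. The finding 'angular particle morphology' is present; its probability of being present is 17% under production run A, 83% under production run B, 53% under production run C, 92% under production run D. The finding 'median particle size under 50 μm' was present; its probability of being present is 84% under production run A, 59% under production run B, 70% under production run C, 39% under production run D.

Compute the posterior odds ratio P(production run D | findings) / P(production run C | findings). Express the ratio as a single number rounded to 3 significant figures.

Unnormalized posterior weight (prior times the finding likelihoods) for each of the two hypotheses:
  production run D: 0.235 × 0.63 × 0.27 × 0.92 × 0.39 = 0.014342
  production run C: 0.379 × 0.21 × 0.37 × 0.53 × 0.70 = 0.010925
Posterior odds = 0.014342 / 0.010925 ≈ 1.31.

1.31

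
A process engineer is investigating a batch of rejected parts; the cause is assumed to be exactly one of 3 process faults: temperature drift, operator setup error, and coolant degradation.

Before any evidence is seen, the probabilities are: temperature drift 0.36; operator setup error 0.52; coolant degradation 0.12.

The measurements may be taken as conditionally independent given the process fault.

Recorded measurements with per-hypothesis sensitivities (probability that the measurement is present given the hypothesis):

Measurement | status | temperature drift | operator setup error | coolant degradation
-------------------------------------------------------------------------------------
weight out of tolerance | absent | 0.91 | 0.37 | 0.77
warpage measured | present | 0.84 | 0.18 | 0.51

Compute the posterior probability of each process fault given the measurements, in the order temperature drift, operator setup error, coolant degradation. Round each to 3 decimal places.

0.271, 0.588, 0.140

By Bayes' rule with conditional independence, the unnormalized weight for each hypothesis is prior × ∏ likelihoods (using 1 − P(present | H) for each absent measurement):
  temperature drift: 0.36 × (1 − 0.91) × 0.84 = 0.027216
  operator setup error: 0.52 × (1 − 0.37) × 0.18 = 0.058968
  coolant degradation: 0.12 × (1 − 0.77) × 0.51 = 0.014076
The unnormalized weights sum to 0.10026.
P(temperature drift | evidence) = 0.027216 / 0.10026 ≈ 0.271
P(operator setup error | evidence) = 0.058968 / 0.10026 ≈ 0.588
P(coolant degradation | evidence) = 0.014076 / 0.10026 ≈ 0.140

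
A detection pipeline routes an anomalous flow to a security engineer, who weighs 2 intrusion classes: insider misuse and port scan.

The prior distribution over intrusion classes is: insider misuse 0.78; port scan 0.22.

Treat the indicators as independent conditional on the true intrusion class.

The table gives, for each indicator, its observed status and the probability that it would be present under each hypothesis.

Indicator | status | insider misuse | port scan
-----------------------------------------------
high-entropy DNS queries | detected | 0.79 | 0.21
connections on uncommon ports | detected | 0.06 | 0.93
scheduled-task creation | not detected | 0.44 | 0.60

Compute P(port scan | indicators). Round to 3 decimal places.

0.454

For each hypothesis, the unnormalized posterior weight is prior × product of the indicator likelihoods (using 1 − P(present | H) for each absent indicator):
  insider misuse: 0.78 × 0.79 × 0.06 × (1 − 0.44) = 0.020704
  port scan: 0.22 × 0.21 × 0.93 × (1 − 0.60) = 0.017186
Normalizing constant Z = 0.020704 + 0.017186 = 0.037891.
P(port scan | evidence) = 0.017186 / 0.037891 ≈ 0.454.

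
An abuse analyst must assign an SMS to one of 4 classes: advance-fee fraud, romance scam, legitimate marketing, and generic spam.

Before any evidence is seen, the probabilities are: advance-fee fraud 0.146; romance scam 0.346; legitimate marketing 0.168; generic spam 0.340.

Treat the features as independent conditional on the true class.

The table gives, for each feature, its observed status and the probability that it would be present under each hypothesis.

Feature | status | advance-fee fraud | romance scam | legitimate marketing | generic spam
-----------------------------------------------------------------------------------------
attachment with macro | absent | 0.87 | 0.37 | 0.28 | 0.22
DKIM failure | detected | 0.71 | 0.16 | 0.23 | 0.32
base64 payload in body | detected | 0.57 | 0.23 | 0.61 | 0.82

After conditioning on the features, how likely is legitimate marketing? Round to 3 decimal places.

By Bayes' rule with conditional independence, the unnormalized weight for each hypothesis is prior × ∏ likelihoods (using 1 − P(present | H) for each absent feature):
  advance-fee fraud: 0.146 × (1 − 0.87) × 0.71 × 0.57 = 0.0076812
  romance scam: 0.346 × (1 − 0.37) × 0.16 × 0.23 = 0.0080217
  legitimate marketing: 0.168 × (1 − 0.28) × 0.23 × 0.61 = 0.016971
  generic spam: 0.340 × (1 − 0.22) × 0.32 × 0.82 = 0.069588
The unnormalized weights sum to 0.10226.
P(legitimate marketing | evidence) = 0.016971 / 0.10226 ≈ 0.166.

0.166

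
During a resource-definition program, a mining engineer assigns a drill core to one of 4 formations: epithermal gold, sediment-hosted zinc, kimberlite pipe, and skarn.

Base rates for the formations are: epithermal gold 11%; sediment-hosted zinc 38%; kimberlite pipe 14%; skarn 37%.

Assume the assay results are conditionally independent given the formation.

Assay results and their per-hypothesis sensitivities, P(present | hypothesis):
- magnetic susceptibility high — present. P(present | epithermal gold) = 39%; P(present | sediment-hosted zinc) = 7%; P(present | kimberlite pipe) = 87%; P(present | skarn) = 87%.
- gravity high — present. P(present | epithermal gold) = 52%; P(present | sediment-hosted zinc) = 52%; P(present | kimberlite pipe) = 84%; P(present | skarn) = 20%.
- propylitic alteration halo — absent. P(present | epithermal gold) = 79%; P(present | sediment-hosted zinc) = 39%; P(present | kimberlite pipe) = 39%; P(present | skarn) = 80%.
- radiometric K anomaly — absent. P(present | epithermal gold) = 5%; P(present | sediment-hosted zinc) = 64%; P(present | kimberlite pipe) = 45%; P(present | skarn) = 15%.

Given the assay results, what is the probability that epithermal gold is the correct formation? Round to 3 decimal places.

0.084

Multiply each prior by the joint likelihood of the assay result pattern (using 1 − P(present | H) for each absent assay result):
  epithermal gold: 0.11 × 0.39 × 0.52 × (1 − 0.79) × (1 − 0.05) = 0.0044504
  sediment-hosted zinc: 0.38 × 0.07 × 0.52 × (1 − 0.39) × (1 − 0.64) = 0.0030375
  kimberlite pipe: 0.14 × 0.87 × 0.84 × (1 − 0.39) × (1 − 0.45) = 0.034326
  skarn: 0.37 × 0.87 × 0.20 × (1 − 0.80) × (1 − 0.15) = 0.010945
Marginal likelihood of the evidence = 0.052758.
P(epithermal gold | evidence) = 0.0044504 / 0.052758 ≈ 0.084.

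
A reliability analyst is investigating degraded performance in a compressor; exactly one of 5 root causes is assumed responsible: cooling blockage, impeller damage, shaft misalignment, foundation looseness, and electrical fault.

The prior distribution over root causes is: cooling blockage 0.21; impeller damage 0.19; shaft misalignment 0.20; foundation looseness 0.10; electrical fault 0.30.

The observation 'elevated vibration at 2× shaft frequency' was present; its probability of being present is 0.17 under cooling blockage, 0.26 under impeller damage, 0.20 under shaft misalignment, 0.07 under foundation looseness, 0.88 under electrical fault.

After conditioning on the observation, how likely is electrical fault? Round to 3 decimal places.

By Bayes' rule, the unnormalized weight for each hypothesis is prior × likelihood:
  cooling blockage: 0.21 × 0.17 = 0.0357
  impeller damage: 0.19 × 0.26 = 0.0494
  shaft misalignment: 0.20 × 0.20 = 0.04
  foundation looseness: 0.10 × 0.07 = 0.007
  electrical fault: 0.30 × 0.88 = 0.264
The unnormalized weights sum to 0.3961.
P(electrical fault | evidence) = 0.264 / 0.3961 ≈ 0.666.

0.666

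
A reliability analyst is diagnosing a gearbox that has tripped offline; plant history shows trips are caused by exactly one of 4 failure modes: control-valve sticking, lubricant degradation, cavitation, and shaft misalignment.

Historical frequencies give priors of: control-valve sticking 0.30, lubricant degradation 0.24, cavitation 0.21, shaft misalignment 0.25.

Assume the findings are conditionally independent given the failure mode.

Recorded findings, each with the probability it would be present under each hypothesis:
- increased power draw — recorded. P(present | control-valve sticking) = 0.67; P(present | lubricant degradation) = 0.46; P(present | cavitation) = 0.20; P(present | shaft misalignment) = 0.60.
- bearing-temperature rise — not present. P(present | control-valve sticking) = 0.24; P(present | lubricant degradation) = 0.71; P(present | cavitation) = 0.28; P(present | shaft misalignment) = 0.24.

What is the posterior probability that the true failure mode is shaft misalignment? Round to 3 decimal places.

Multiply each prior by the joint likelihood of the evidence pattern (using 1 − P(present | H) for each absent finding):
  control-valve sticking: 0.30 × 0.67 × (1 − 0.24) = 0.15276
  lubricant degradation: 0.24 × 0.46 × (1 − 0.71) = 0.032016
  cavitation: 0.21 × 0.20 × (1 − 0.28) = 0.03024
  shaft misalignment: 0.25 × 0.60 × (1 − 0.24) = 0.114
Normalizing constant Z = 0.15276 + 0.032016 + 0.03024 + 0.114 = 0.32902.
P(shaft misalignment | evidence) = 0.114 / 0.32902 ≈ 0.346.

0.346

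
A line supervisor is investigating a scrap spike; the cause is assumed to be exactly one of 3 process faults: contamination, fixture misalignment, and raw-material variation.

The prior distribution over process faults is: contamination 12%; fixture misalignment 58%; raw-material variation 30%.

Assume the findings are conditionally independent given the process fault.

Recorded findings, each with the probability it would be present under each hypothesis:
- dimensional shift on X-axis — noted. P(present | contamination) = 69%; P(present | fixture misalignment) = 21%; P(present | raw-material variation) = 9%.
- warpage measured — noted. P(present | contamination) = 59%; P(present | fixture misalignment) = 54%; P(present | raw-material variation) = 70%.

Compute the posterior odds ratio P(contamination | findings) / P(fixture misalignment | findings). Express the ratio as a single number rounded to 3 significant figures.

Unnormalized posterior weight (prior times the finding likelihoods) for each of the two hypotheses:
  contamination: 0.12 × 0.69 × 0.59 = 0.048852
  fixture misalignment: 0.58 × 0.21 × 0.54 = 0.065772
Odds(contamination : fixture misalignment) = 0.048852 / 0.065772 ≈ 0.743.

0.743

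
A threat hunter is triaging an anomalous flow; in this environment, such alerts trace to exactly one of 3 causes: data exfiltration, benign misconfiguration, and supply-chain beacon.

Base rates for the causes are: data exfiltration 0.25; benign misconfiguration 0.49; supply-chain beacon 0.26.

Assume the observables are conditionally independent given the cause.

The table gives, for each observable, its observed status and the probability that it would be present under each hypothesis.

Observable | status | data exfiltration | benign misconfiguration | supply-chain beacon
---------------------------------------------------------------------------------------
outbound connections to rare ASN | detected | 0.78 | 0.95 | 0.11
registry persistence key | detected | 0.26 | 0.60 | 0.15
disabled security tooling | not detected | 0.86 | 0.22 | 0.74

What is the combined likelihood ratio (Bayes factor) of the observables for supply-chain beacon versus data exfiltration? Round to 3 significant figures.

0.151

Take the product of per-observable likelihoods under each hypothesis (using 1 − P(present | H) for each absent observable), then divide.
  supply-chain beacon: 0.11 × 0.15 × (1 − 0.74) = 0.00429
  data exfiltration: 0.78 × 0.26 × (1 − 0.86) = 0.028392
Bayes factor = 0.00429 / 0.028392 ≈ 0.151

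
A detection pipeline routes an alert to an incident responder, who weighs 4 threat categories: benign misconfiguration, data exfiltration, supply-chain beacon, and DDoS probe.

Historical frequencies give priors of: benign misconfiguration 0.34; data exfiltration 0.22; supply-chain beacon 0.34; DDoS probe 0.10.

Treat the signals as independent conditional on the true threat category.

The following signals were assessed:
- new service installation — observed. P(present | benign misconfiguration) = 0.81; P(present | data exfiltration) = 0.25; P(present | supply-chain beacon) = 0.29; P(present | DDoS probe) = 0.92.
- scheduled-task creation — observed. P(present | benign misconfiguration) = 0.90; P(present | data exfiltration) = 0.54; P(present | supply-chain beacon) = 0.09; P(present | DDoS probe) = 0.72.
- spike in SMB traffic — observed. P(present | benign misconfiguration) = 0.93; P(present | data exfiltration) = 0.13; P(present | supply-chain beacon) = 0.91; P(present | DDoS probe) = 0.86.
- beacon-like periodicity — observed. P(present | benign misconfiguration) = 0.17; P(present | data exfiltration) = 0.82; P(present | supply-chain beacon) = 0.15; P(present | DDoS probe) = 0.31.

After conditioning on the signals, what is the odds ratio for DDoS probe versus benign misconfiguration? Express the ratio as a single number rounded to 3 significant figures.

0.451

The normalizing constant cancels in an odds ratio, so compute prior × likelihood for the two hypotheses only:
  DDoS probe: 0.10 × 0.92 × 0.72 × 0.86 × 0.31 = 0.01766
  benign misconfiguration: 0.34 × 0.81 × 0.90 × 0.93 × 0.17 = 0.039187
Posterior odds = 0.01766 / 0.039187 ≈ 0.451.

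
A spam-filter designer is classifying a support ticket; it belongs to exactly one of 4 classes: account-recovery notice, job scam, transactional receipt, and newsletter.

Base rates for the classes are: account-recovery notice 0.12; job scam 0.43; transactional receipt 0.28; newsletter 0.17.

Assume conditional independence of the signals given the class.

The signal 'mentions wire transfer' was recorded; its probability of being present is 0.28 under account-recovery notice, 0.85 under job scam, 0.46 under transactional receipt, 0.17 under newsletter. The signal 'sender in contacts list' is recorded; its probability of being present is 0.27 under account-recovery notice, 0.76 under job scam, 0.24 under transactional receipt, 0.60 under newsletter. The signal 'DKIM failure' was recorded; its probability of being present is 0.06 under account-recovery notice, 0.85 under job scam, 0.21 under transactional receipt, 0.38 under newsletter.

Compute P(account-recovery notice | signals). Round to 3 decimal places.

0.002

Multiply each prior by the joint likelihood of the signal pattern:
  account-recovery notice: 0.12 × 0.28 × 0.27 × 0.06 = 0.00054432
  job scam: 0.43 × 0.85 × 0.76 × 0.85 = 0.23611
  transactional receipt: 0.28 × 0.46 × 0.24 × 0.21 = 0.0064915
  newsletter: 0.17 × 0.17 × 0.60 × 0.38 = 0.0065892
Marginal likelihood of the evidence = 0.24974.
P(account-recovery notice | evidence) = 0.00054432 / 0.24974 ≈ 0.002.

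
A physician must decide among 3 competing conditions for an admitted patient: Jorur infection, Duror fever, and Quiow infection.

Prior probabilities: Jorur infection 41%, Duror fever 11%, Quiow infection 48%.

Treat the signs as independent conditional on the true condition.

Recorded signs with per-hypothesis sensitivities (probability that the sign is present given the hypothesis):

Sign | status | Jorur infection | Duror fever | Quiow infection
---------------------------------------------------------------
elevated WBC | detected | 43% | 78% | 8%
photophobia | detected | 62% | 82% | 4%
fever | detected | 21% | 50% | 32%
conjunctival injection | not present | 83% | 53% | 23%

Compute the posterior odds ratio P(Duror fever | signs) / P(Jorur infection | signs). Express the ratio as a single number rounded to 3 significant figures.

The normalizing constant cancels in an odds ratio, so compute prior × likelihood for the two hypotheses only (using 1 − P(present | H) for each absent sign):
  Duror fever: 0.11 × 0.78 × 0.82 × 0.50 × (1 − 0.53) = 0.016534
  Jorur infection: 0.41 × 0.43 × 0.62 × 0.21 × (1 − 0.83) = 0.0039022
Posterior odds = 0.016534 / 0.0039022 ≈ 4.24.

4.24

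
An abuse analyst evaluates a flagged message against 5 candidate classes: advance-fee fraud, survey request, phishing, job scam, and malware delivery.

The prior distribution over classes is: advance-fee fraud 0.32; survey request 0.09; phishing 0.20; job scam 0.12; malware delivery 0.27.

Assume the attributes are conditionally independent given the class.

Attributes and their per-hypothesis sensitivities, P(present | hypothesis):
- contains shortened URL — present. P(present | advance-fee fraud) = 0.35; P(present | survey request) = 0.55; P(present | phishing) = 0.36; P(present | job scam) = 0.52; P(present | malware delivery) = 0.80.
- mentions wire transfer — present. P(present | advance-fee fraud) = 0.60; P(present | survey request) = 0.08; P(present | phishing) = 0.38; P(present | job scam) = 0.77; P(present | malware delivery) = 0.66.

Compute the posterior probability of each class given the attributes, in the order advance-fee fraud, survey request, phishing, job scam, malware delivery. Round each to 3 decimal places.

0.232, 0.014, 0.095, 0.166, 0.493

By Bayes' rule with conditional independence, the unnormalized weight for each hypothesis is prior × ∏ likelihoods:
  advance-fee fraud: 0.32 × 0.35 × 0.60 = 0.0672
  survey request: 0.09 × 0.55 × 0.08 = 0.00396
  phishing: 0.20 × 0.36 × 0.38 = 0.02736
  job scam: 0.12 × 0.52 × 0.77 = 0.048048
  malware delivery: 0.27 × 0.80 × 0.66 = 0.14256
The unnormalized weights sum to 0.28913.
P(advance-fee fraud | evidence) = 0.0672 / 0.28913 ≈ 0.232
P(survey request | evidence) = 0.00396 / 0.28913 ≈ 0.014
P(phishing | evidence) = 0.02736 / 0.28913 ≈ 0.095
P(job scam | evidence) = 0.048048 / 0.28913 ≈ 0.166
P(malware delivery | evidence) = 0.14256 / 0.28913 ≈ 0.493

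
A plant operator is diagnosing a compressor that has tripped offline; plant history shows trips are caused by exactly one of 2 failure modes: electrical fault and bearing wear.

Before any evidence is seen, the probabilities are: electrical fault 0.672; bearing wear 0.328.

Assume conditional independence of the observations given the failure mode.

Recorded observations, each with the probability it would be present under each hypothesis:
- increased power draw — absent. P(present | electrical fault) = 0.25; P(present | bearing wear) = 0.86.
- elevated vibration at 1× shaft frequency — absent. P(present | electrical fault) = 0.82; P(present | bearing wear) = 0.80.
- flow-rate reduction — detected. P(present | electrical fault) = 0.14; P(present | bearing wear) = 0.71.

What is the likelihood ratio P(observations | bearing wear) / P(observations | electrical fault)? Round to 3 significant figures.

The Bayes factor is the ratio of the joint likelihoods of the evidence pattern under the two hypotheses (using 1 − P(present | H) for each absent observation).
  bearing wear: (1 − 0.86) × (1 − 0.80) × 0.71 = 0.01988
  electrical fault: (1 − 0.25) × (1 − 0.82) × 0.14 = 0.0189
Bayes factor = 0.01988 / 0.0189 ≈ 1.05

1.05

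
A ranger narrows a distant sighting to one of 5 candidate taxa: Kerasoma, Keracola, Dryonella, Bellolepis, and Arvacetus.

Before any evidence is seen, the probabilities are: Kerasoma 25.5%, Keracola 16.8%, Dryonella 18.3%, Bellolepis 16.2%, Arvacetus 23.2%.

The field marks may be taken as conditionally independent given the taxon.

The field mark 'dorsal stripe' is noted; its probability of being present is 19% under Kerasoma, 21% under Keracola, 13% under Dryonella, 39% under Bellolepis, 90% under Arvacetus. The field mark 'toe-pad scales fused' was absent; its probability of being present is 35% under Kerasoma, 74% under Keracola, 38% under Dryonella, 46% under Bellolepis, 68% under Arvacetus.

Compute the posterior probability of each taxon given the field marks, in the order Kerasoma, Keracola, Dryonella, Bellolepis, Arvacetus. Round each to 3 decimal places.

0.201, 0.059, 0.094, 0.218, 0.427

By Bayes' rule with conditional independence, the unnormalized weight for each hypothesis is prior × ∏ likelihoods (using 1 − P(present | H) for each absent field mark):
  Kerasoma: 0.255 × 0.19 × (1 − 0.35) = 0.031492
  Keracola: 0.168 × 0.21 × (1 − 0.74) = 0.0091728
  Dryonella: 0.183 × 0.13 × (1 − 0.38) = 0.01475
  Bellolepis: 0.162 × 0.39 × (1 − 0.46) = 0.034117
  Arvacetus: 0.232 × 0.90 × (1 − 0.68) = 0.066816
Marginal likelihood of the evidence = 0.15635.
P(Kerasoma | evidence) = 0.031492 / 0.15635 ≈ 0.201
P(Keracola | evidence) = 0.0091728 / 0.15635 ≈ 0.059
P(Dryonella | evidence) = 0.01475 / 0.15635 ≈ 0.094
P(Bellolepis | evidence) = 0.034117 / 0.15635 ≈ 0.218
P(Arvacetus | evidence) = 0.066816 / 0.15635 ≈ 0.427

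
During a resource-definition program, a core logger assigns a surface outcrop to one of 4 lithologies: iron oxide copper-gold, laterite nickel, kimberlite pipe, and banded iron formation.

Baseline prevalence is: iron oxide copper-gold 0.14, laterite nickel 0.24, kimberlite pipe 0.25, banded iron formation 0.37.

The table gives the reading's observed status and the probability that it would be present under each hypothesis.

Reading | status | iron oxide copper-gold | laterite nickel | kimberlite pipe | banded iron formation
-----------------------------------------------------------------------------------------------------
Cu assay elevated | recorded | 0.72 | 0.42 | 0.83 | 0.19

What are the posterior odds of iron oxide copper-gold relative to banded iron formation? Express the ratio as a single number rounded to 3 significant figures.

The normalizing constant cancels in an odds ratio, so compute prior × likelihood for the two hypotheses only:
  iron oxide copper-gold: 0.14 × 0.72 = 0.1008
  banded iron formation: 0.37 × 0.19 = 0.0703
Odds(iron oxide copper-gold : banded iron formation) = 0.1008 / 0.0703 ≈ 1.43.

1.43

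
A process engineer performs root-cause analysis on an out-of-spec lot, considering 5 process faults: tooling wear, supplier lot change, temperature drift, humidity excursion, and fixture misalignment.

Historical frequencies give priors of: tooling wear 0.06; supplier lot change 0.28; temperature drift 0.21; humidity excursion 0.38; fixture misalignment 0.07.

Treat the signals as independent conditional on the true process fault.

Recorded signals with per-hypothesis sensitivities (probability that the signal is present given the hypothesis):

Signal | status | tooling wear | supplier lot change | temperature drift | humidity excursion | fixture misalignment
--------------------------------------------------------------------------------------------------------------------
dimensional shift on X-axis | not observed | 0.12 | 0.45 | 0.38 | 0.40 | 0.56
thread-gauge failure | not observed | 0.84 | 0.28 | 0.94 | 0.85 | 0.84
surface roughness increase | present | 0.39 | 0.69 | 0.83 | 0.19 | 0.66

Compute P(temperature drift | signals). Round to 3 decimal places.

0.068

Multiply each prior by the joint likelihood of the signal pattern (using 1 − P(present | H) for each absent signal):
  tooling wear: 0.06 × (1 − 0.12) × (1 − 0.84) × 0.39 = 0.0032947
  supplier lot change: 0.28 × (1 − 0.45) × (1 − 0.28) × 0.69 = 0.076507
  temperature drift: 0.21 × (1 − 0.38) × (1 − 0.94) × 0.83 = 0.006484
  humidity excursion: 0.38 × (1 − 0.40) × (1 − 0.85) × 0.19 = 0.006498
  fixture misalignment: 0.07 × (1 − 0.56) × (1 − 0.84) × 0.66 = 0.0032525
The unnormalized weights sum to 0.096036.
P(temperature drift | evidence) = 0.006484 / 0.096036 ≈ 0.068.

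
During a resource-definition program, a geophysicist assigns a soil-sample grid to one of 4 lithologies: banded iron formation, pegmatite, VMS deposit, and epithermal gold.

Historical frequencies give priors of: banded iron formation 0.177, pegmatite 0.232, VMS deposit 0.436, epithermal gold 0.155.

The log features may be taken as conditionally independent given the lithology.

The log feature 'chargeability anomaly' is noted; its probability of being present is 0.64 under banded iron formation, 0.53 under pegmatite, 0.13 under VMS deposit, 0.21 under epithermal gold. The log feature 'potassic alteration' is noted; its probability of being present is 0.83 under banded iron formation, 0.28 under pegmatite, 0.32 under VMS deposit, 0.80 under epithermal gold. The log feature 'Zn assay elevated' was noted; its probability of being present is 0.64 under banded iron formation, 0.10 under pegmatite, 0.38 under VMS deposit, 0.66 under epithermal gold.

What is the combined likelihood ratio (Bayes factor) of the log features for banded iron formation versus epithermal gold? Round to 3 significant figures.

3.07

Joint likelihood of the log feature pattern under each hypothesis:
  banded iron formation: 0.64 × 0.83 × 0.64 = 0.33997
  epithermal gold: 0.21 × 0.80 × 0.66 = 0.11088
Bayes factor = 0.33997 / 0.11088 ≈ 3.07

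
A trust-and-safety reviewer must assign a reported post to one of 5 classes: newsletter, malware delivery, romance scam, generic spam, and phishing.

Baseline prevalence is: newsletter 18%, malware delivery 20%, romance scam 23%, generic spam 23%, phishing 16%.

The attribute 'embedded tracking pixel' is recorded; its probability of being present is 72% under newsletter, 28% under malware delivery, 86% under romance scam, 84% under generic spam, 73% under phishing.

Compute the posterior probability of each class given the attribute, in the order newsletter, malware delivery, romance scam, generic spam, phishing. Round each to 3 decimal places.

For each hypothesis, the unnormalized posterior weight is prior × likelihood:
  newsletter: 0.18 × 0.72 = 0.1296
  malware delivery: 0.20 × 0.28 = 0.056
  romance scam: 0.23 × 0.86 = 0.1978
  generic spam: 0.23 × 0.84 = 0.1932
  phishing: 0.16 × 0.73 = 0.1168
Normalizing constant Z = 0.1296 + 0.056 + 0.1978 + 0.1932 + 0.1168 = 0.6934.
P(newsletter | evidence) = 0.1296 / 0.6934 ≈ 0.187
P(malware delivery | evidence) = 0.056 / 0.6934 ≈ 0.081
P(romance scam | evidence) = 0.1978 / 0.6934 ≈ 0.285
P(generic spam | evidence) = 0.1932 / 0.6934 ≈ 0.279
P(phishing | evidence) = 0.1168 / 0.6934 ≈ 0.168

0.187, 0.081, 0.285, 0.279, 0.168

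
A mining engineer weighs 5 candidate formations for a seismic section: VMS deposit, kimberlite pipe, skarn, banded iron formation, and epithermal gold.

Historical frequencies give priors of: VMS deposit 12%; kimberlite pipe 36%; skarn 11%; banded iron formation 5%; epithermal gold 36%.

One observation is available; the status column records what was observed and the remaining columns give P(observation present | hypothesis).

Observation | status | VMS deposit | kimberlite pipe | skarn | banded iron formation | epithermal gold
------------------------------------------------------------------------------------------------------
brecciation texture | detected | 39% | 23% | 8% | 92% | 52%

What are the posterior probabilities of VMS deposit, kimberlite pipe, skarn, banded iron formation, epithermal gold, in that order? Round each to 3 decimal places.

0.126, 0.223, 0.024, 0.124, 0.504

For each hypothesis, the unnormalized posterior weight is prior × likelihood:
  VMS deposit: 0.12 × 0.39 = 0.0468
  kimberlite pipe: 0.36 × 0.23 = 0.0828
  skarn: 0.11 × 0.08 = 0.0088
  banded iron formation: 0.05 × 0.92 = 0.046
  epithermal gold: 0.36 × 0.52 = 0.1872
The unnormalized weights sum to 0.3716.
P(VMS deposit | evidence) = 0.0468 / 0.3716 ≈ 0.126
P(kimberlite pipe | evidence) = 0.0828 / 0.3716 ≈ 0.223
P(skarn | evidence) = 0.0088 / 0.3716 ≈ 0.024
P(banded iron formation | evidence) = 0.046 / 0.3716 ≈ 0.124
P(epithermal gold | evidence) = 0.1872 / 0.3716 ≈ 0.504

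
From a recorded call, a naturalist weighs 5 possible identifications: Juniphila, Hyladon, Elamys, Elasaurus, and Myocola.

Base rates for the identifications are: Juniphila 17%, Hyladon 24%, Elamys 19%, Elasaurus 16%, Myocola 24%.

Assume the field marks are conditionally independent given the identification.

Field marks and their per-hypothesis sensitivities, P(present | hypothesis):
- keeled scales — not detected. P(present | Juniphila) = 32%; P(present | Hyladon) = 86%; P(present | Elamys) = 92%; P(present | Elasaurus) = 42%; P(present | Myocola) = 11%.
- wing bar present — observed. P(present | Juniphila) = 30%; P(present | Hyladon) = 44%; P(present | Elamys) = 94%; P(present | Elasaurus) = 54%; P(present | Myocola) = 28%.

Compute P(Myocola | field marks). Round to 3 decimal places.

By Bayes' rule with conditional independence, the unnormalized weight for each hypothesis is prior × ∏ likelihoods (using 1 − P(present | H) for each absent field mark):
  Juniphila: 0.17 × (1 − 0.32) × 0.30 = 0.03468
  Hyladon: 0.24 × (1 − 0.86) × 0.44 = 0.014784
  Elamys: 0.19 × (1 − 0.92) × 0.94 = 0.014288
  Elasaurus: 0.16 × (1 − 0.42) × 0.54 = 0.050112
  Myocola: 0.24 × (1 − 0.11) × 0.28 = 0.059808
Normalizing constant Z = 0.03468 + 0.014784 + 0.014288 + 0.050112 + 0.059808 = 0.17367.
P(Myocola | evidence) = 0.059808 / 0.17367 ≈ 0.344.

0.344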